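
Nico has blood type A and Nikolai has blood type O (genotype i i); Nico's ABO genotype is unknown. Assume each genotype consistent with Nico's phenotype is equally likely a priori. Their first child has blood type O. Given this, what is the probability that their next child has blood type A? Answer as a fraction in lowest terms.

Possible genotypes: Nico ∈ {I^A I^A, I^A i}; Nikolai ∈ {i i}.
Weight each parental genotype pair by prior × P(type-O child):
  I^A i × i i: posterior weight 1; P(next child type A) = 1/2.
Weighted sum = 1/2.

1/2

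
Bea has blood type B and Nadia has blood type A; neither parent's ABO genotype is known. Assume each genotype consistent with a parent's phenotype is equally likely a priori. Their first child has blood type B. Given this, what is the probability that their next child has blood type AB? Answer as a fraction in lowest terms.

5/12

Possible genotypes: Bea ∈ {I^B I^B, I^B i}; Nadia ∈ {I^A I^A, I^A i}.
Weight each parental genotype pair by prior × P(type-B child):
  I^B I^B × I^A i: posterior weight 2/3; P(next child type AB) = 1/2.
  I^B i × I^A i: posterior weight 1/3; P(next child type AB) = 1/4.
Weighted sum = 5/12.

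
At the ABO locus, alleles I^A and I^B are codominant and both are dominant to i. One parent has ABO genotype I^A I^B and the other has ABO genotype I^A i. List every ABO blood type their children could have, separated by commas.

A, B, AB

Gametes from I^A I^B × I^A i give offspring ABO genotypes I^A I^A, I^A I^B, I^A i, I^B i, i.e. phenotypes A, B, AB.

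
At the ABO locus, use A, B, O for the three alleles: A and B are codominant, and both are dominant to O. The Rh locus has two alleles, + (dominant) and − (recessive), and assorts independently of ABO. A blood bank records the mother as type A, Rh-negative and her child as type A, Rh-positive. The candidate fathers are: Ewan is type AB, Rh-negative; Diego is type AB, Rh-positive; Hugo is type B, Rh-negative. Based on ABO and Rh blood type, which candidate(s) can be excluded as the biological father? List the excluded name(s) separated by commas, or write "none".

Ewan, Hugo

A candidate is excluded only if no genotype consistent with his phenotype could produce a type A, Rh-positive child with a type A, Rh-negative mother.
Ewan (type AB, Rh-): no genotype consistent with that phenotype can produce a type-A Rh+ child with a type-A mother.
Hugo (type B, Rh-): no genotype consistent with that phenotype can produce a type-A Rh+ child with a type-A mother.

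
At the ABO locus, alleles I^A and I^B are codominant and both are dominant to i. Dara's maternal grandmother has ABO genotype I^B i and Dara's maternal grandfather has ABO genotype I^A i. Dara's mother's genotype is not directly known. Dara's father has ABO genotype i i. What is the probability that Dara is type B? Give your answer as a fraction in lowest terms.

Dara's mother's ABO genotype from I^B i × I^A i: 1/4 I^A I^B, 1/4 I^A i, 1/4 I^B i, 1/4 i i.
Crossing each possibility with the father i i and summing P(type B): 1/4·1/2 + 1/4·0 + 1/4·1/2 + 1/4·0 = 1/4.

1/4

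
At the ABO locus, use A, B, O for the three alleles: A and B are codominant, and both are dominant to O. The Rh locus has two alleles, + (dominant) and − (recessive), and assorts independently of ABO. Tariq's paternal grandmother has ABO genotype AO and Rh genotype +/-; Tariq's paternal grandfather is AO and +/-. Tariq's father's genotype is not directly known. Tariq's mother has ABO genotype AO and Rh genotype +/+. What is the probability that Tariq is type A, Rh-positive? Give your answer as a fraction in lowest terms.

Tariq's father's ABO genotype from AO × AO: 1/4 AA, 1/2 AO, 1/4 OO.
Crossing each possibility with the mother AO and summing P(type A): 1/4·1 + 1/2·3/4 + 1/4·1/2 = 3/4.
Similarly for Rh via the father's Rh distribution: P(Rh+) = 1.
Independent loci: 3/4 × 1 = 3/4.

3/4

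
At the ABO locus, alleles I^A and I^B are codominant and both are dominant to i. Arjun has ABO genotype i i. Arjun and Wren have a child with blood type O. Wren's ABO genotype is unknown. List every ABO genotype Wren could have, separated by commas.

For each candidate genotype of Wren, check whether crossing it with i i can produce every observed child phenotype.
  I^A I^A → possible child types {A} ✗
  I^A I^B → possible child types {A, B} ✗
  I^A i → possible child types {O, A} ✓
  I^B I^B → possible child types {B} ✗
  I^B i → possible child types {O, B} ✓
  i i → possible child types {O} ✓

I^A i, I^B i, i i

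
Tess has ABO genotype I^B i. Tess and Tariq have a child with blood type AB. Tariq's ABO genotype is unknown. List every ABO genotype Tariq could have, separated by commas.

For each candidate genotype of Tariq, check whether crossing it with I^B i can produce every observed child phenotype.
  I^A I^A → possible child types {A, AB} ✓
  I^A I^B → possible child types {A, B, AB} ✓
  I^A i → possible child types {O, A, B, AB} ✓
  I^B I^B → possible child types {B} ✗
  I^B i → possible child types {O, B} ✗
  i i → possible child types {O, B} ✗

I^A I^A, I^A I^B, I^A i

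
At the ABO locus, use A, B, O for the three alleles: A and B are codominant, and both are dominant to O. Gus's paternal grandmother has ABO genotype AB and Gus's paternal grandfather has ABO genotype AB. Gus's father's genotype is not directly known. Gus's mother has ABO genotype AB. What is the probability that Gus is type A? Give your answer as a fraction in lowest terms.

Gus's father's ABO genotype from AB × AB: 1/4 AA, 1/2 AB, 1/4 BB.
Crossing each possibility with the mother AB and summing P(type A): 1/4·1/2 + 1/2·1/4 + 1/4·0 = 1/4.

1/4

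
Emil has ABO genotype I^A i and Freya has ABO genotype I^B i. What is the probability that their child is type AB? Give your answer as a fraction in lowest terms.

1/4

ABO cross I^A i × I^B i → offspring phenotypes: 1/4 O, 1/4 A, 1/4 B, 1/4 AB.
So P(type AB) = 1/4.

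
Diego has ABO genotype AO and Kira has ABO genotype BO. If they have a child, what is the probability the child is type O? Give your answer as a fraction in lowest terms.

ABO cross AO × BO → offspring phenotypes: 1/4 O, 1/4 A, 1/4 B, 1/4 AB.
So P(type O) = 1/4.

1/4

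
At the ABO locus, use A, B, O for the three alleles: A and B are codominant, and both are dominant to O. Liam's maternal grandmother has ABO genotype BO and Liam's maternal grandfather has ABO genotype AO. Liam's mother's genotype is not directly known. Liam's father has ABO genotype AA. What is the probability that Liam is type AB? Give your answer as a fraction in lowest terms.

1/4

Liam's mother's ABO genotype from BO × AO: 1/4 AB, 1/4 AO, 1/4 BO, 1/4 OO.
Crossing each possibility with the father AA and summing P(type AB): 1/4·1/2 + 1/4·0 + 1/4·1/2 + 1/4·0 = 1/4.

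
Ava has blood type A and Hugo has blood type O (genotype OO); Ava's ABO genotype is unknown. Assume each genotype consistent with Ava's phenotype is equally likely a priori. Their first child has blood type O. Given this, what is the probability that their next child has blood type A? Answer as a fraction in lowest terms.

1/2

Possible genotypes: Ava ∈ {AA, AO}; Hugo ∈ {OO}.
Weight each parental genotype pair by prior × P(type-O child):
  AO × OO: posterior weight 1; P(next child type A) = 1/2.
Weighted sum = 1/2.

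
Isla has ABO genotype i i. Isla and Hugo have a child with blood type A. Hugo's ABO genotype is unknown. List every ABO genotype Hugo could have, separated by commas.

For each candidate genotype of Hugo, check whether crossing it with i i can produce every observed child phenotype.
  I^A I^A → possible child types {A} ✓
  I^A I^B → possible child types {A, B} ✓
  I^A i → possible child types {O, A} ✓
  I^B I^B → possible child types {B} ✗
  I^B i → possible child types {O, B} ✗
  i i → possible child types {O} ✗

I^A I^A, I^A I^B, I^A i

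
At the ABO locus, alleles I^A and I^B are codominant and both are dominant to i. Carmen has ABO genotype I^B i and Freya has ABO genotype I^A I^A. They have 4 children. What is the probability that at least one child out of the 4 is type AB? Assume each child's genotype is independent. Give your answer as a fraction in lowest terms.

15/16

ABO cross I^B i × I^A I^A → 1/2 A, 1/2 AB.
So P(type AB) = 1/2 per child.
P(none) = (1/2)^4 = 1/16; P(at least one) = 1 − 1/16 = 15/16.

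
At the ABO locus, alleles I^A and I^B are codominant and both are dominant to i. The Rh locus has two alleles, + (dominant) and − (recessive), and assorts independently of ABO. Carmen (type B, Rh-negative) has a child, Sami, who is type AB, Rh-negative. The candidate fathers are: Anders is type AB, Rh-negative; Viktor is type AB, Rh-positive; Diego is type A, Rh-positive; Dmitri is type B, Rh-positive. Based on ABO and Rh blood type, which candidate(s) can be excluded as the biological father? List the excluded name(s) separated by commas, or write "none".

Dmitri

A candidate is excluded only if no genotype consistent with his phenotype could produce a type AB, Rh-negative child with a type B, Rh-negative mother.
Dmitri (type B, Rh+): no genotype consistent with that phenotype can produce a type-AB Rh- child with a type-B mother.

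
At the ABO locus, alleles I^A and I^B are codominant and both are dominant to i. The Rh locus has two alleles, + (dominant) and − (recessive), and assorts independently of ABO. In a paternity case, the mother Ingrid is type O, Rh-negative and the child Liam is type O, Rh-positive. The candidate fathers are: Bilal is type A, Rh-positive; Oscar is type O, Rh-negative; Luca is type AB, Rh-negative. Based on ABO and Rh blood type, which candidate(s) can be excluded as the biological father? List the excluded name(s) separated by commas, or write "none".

Oscar, Luca

A candidate is excluded only if no genotype consistent with his phenotype could produce a type O, Rh-positive child with a type O, Rh-negative mother.
Oscar (type O, Rh-): no genotype consistent with that phenotype can produce a type-O Rh+ child with a type-O mother.
Luca (type AB, Rh-): no genotype consistent with that phenotype can produce a type-O Rh+ child with a type-O mother.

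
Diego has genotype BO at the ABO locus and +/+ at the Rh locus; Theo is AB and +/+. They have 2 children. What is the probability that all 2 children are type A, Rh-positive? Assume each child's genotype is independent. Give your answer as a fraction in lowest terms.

ABO cross BO × AB → 1/4 A, 1/2 B, 1/4 AB.
Rh cross +/+ × +/+ → 1 Rh+; so P(type A, Rh-positive) = 1/4 × 1 = 1/4 per child.
All 2 independent: (1/4)^2 = 1/16.

1/16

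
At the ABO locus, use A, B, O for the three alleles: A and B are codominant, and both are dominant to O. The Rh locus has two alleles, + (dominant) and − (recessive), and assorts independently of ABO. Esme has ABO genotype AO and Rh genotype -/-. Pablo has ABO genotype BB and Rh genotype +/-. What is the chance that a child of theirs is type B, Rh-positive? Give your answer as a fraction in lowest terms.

ABO cross AO × BB → offspring phenotypes: 1/2 B, 1/2 AB.
Rh cross -/- × +/- → 1/2 Rh+, 1/2 Rh-.
Independent loci: P(type B, Rh-positive) = 1/2 × 1/2 = 1/4.

1/4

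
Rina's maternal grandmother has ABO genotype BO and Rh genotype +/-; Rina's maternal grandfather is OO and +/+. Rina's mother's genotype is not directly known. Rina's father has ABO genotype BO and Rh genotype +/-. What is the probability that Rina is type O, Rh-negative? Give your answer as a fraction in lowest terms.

Rina's mother's ABO genotype from BO × OO: 1/2 BO, 1/2 OO.
Crossing each possibility with the father BO and summing P(type O): 1/2·1/4 + 1/2·1/2 = 3/8.
Similarly for Rh via the mother's Rh distribution: P(Rh-) = 1/8.
Independent loci: 3/8 × 1/8 = 3/64.

3/64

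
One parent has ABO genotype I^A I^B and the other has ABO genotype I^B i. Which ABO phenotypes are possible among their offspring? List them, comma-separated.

A, B, AB

Gametes from I^A I^B × I^B i give offspring ABO genotypes I^A I^B, I^A i, I^B I^B, I^B i, i.e. phenotypes A, B, AB.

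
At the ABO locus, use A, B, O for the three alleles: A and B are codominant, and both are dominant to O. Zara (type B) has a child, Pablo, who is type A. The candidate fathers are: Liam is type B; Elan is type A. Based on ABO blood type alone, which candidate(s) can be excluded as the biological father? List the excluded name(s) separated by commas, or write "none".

Liam

A candidate is excluded only if no genotype consistent with his phenotype could produce a type A child with a type B mother.
Liam (type B): no genotype consistent with that phenotype can produce a type-A child with a type-B mother.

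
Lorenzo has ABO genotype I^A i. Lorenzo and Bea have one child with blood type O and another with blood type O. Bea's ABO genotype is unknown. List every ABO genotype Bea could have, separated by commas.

I^A i, I^B i, i i

For each candidate genotype of Bea, check whether crossing it with I^A i can produce every observed child phenotype.
  I^A I^A → possible child types {A} ✗
  I^A I^B → possible child types {A, B, AB} ✗
  I^A i → possible child types {O, A} ✓
  I^B I^B → possible child types {B, AB} ✗
  I^B i → possible child types {O, A, B, AB} ✓
  i i → possible child types {O, A} ✓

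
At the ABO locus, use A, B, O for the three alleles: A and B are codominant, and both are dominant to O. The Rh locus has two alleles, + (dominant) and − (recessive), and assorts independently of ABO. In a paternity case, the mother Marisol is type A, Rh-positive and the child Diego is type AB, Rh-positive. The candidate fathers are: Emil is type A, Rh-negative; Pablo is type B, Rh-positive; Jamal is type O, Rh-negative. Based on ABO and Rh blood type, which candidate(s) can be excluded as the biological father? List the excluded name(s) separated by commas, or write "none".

Emil, Jamal

A candidate is excluded only if no genotype consistent with his phenotype could produce a type AB, Rh-positive child with a type A, Rh-positive mother.
Emil (type A, Rh-): no genotype consistent with that phenotype can produce a type-AB Rh+ child with a type-A mother.
Jamal (type O, Rh-): no genotype consistent with that phenotype can produce a type-AB Rh+ child with a type-A mother.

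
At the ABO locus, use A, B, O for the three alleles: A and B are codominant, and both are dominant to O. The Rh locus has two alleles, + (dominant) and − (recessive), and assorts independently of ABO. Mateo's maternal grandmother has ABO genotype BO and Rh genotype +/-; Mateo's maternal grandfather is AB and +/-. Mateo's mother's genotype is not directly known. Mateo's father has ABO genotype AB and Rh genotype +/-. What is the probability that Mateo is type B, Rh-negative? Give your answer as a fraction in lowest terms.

Mateo's mother's ABO genotype from BO × AB: 1/4 AB, 1/4 AO, 1/4 BB, 1/4 BO.
Crossing each possibility with the father AB and summing P(type B): 1/4·1/4 + 1/4·1/4 + 1/4·1/2 + 1/4·1/2 = 3/8.
Similarly for Rh via the mother's Rh distribution: P(Rh-) = 1/4.
Independent loci: 3/8 × 1/4 = 3/32.

3/32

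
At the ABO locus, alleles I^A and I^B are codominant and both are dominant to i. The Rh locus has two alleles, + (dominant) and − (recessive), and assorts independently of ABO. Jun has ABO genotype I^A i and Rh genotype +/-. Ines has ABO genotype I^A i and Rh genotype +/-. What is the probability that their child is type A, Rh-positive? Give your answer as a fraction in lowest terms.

9/16

ABO cross I^A i × I^A i → offspring phenotypes: 1/4 O, 3/4 A.
Rh cross +/- × +/- → 3/4 Rh+, 1/4 Rh-.
Independent loci: P(type A, Rh-positive) = 3/4 × 3/4 = 9/16.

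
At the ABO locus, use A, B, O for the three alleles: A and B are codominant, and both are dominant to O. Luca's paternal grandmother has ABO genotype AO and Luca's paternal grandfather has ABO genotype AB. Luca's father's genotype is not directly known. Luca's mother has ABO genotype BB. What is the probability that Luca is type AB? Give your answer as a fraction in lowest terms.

1/2

Luca's father's ABO genotype from AO × AB: 1/4 AA, 1/4 AB, 1/4 AO, 1/4 BO.
Crossing each possibility with the mother BB and summing P(type AB): 1/4·1 + 1/4·1/2 + 1/4·1/2 + 1/4·0 = 1/2.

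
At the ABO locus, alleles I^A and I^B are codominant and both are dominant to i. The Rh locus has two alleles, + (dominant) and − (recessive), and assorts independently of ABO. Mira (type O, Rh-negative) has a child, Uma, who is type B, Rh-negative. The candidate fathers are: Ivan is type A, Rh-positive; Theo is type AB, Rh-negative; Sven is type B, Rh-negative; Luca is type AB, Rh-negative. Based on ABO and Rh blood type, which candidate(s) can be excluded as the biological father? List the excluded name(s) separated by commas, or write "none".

Ivan

A candidate is excluded only if no genotype consistent with his phenotype could produce a type B, Rh-negative child with a type O, Rh-negative mother.
Ivan (type A, Rh+): no genotype consistent with that phenotype can produce a type-B Rh- child with a type-O mother.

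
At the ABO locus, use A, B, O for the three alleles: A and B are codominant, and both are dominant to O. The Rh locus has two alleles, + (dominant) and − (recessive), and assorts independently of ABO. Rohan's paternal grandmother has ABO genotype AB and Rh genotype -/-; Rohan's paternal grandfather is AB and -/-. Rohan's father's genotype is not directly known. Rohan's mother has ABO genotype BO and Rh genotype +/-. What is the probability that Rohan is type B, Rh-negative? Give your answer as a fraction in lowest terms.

Rohan's father's ABO genotype from AB × AB: 1/4 AA, 1/2 AB, 1/4 BB.
Crossing each possibility with the mother BO and summing P(type B): 1/4·0 + 1/2·1/2 + 1/4·1 = 1/2.
Similarly for Rh via the father's Rh distribution: P(Rh-) = 1/2.
Independent loci: 1/2 × 1/2 = 1/4.

1/4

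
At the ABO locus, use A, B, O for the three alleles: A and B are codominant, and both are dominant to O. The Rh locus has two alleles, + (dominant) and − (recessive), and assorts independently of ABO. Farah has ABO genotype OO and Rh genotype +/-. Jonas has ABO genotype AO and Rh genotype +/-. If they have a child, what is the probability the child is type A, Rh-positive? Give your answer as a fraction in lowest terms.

3/8

ABO cross OO × AO → offspring phenotypes: 1/2 O, 1/2 A.
Rh cross +/- × +/- → 3/4 Rh+, 1/4 Rh-.
Independent loci: P(type A, Rh-positive) = 1/2 × 3/4 = 3/8.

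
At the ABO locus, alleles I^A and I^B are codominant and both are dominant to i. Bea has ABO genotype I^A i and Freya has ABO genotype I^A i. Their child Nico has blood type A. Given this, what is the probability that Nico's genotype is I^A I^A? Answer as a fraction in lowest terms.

Cross I^A i × I^A i → 1/4 I^A I^A, 1/2 I^A i, 1/4 i i.
Type-A genotypes among offspring: I^A I^A (1/4), I^A i (1/2); total 3/4.
P(I^A I^A | type A) = (1/4) / (3/4) = 1/3.

1/3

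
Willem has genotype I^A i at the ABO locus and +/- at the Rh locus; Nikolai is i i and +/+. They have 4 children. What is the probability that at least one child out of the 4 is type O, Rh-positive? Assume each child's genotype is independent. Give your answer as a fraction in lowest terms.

15/16

ABO cross I^A i × i i → 1/2 O, 1/2 A.
Rh cross +/- × +/+ → 1 Rh+; so P(type O, Rh-positive) = 1/2 × 1 = 1/2 per child.
P(none) = (1/2)^4 = 1/16; P(at least one) = 1 − 1/16 = 15/16.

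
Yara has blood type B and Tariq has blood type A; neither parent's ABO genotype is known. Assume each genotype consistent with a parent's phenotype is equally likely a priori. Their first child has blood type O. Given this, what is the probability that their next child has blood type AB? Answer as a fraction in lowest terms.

1/4

Possible genotypes: Yara ∈ {I^B I^B, I^B i}; Tariq ∈ {I^A I^A, I^A i}.
Weight each parental genotype pair by prior × P(type-O child):
  I^B i × I^A i: posterior weight 1; P(next child type AB) = 1/4.
Weighted sum = 1/4.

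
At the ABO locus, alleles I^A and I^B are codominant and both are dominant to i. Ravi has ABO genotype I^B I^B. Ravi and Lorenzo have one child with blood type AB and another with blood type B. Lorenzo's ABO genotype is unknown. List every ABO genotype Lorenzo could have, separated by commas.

I^A I^B, I^A i

For each candidate genotype of Lorenzo, check whether crossing it with I^B I^B can produce every observed child phenotype.
  I^A I^A → possible child types {AB} ✗
  I^A I^B → possible child types {B, AB} ✓
  I^A i → possible child types {B, AB} ✓
  I^B I^B → possible child types {B} ✗
  I^B i → possible child types {B} ✗
  i i → possible child types {B} ✗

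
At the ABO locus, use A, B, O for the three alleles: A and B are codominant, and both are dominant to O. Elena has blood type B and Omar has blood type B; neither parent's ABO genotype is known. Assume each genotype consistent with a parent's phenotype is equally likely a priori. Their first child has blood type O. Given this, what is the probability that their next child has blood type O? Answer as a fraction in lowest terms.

Possible genotypes: Elena ∈ {BB, BO}; Omar ∈ {BB, BO}.
Weight each parental genotype pair by prior × P(type-O child):
  BO × BO: posterior weight 1; P(next child type O) = 1/4.
Weighted sum = 1/4.

1/4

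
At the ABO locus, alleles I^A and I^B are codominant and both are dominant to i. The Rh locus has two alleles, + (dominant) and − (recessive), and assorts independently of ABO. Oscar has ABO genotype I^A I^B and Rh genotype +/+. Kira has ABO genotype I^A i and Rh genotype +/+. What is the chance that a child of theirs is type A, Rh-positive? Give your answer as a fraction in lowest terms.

ABO cross I^A I^B × I^A i → offspring phenotypes: 1/2 A, 1/4 B, 1/4 AB.
Rh cross +/+ × +/+ → 1 Rh+.
Independent loci: P(type A, Rh-positive) = 1/2 × 1 = 1/2.

1/2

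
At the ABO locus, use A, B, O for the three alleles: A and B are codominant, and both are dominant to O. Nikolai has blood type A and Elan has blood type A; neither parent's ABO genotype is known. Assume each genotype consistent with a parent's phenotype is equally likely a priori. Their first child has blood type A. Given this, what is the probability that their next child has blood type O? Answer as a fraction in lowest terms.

Possible genotypes: Nikolai ∈ {AA, AO}; Elan ∈ {AA, AO}.
Weight each parental genotype pair by prior × P(type-A child):
  AA × AA: posterior weight 4/15; P(next child type O) = 0.
  AA × AO: posterior weight 4/15; P(next child type O) = 0.
  AO × AA: posterior weight 4/15; P(next child type O) = 0.
  AO × AO: posterior weight 1/5; P(next child type O) = 1/4.
Weighted sum = 1/20.

1/20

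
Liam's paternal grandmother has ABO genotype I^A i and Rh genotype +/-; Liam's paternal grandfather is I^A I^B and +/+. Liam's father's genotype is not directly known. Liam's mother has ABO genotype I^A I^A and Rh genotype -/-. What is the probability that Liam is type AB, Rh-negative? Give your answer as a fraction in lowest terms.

1/16

Liam's father's ABO genotype from I^A i × I^A I^B: 1/4 I^A I^A, 1/4 I^A I^B, 1/4 I^A i, 1/4 I^B i.
Crossing each possibility with the mother I^A I^A and summing P(type AB): 1/4·0 + 1/4·1/2 + 1/4·0 + 1/4·1/2 = 1/4.
Similarly for Rh via the father's Rh distribution: P(Rh-) = 1/4.
Independent loci: 1/4 × 1/4 = 1/16.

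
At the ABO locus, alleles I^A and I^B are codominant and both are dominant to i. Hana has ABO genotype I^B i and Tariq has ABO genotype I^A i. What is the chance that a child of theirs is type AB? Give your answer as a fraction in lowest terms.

1/4

ABO cross I^B i × I^A i → offspring phenotypes: 1/4 O, 1/4 A, 1/4 B, 1/4 AB.
So P(type AB) = 1/4.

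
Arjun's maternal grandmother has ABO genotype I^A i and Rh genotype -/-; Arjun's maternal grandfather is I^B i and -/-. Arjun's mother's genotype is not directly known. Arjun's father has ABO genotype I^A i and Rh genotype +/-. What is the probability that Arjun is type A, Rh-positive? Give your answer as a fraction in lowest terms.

Arjun's mother's ABO genotype from I^A i × I^B i: 1/4 I^A I^B, 1/4 I^A i, 1/4 I^B i, 1/4 i i.
Crossing each possibility with the father I^A i and summing P(type A): 1/4·1/2 + 1/4·3/4 + 1/4·1/4 + 1/4·1/2 = 1/2.
Similarly for Rh via the mother's Rh distribution: P(Rh+) = 1/2.
Independent loci: 1/2 × 1/2 = 1/4.

1/4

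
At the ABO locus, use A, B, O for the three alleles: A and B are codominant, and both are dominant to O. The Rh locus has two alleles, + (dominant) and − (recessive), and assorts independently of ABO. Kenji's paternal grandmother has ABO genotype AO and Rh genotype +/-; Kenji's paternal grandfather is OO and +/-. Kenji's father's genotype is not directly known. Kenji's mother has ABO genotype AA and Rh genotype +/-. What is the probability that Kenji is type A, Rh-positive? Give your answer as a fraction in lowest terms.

3/4

Kenji's father's ABO genotype from AO × OO: 1/2 AO, 1/2 OO.
Crossing each possibility with the mother AA and summing P(type A): 1/2·1 + 1/2·1 = 1.
Similarly for Rh via the father's Rh distribution: P(Rh+) = 3/4.
Independent loci: 1 × 3/4 = 3/4.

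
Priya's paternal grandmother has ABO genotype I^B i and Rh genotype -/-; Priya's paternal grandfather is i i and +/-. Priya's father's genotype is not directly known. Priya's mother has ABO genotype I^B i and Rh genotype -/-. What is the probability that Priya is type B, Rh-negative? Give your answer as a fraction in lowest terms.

15/32

Priya's father's ABO genotype from I^B i × i i: 1/2 I^B i, 1/2 i i.
Crossing each possibility with the mother I^B i and summing P(type B): 1/2·3/4 + 1/2·1/2 = 5/8.
Similarly for Rh via the father's Rh distribution: P(Rh-) = 3/4.
Independent loci: 5/8 × 3/4 = 15/32.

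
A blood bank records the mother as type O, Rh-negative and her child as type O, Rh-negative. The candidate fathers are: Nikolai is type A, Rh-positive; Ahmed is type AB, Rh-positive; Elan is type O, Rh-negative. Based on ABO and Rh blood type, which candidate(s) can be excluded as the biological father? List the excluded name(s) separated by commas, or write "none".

A candidate is excluded only if no genotype consistent with his phenotype could produce a type O, Rh-negative child with a type O, Rh-negative mother.
Ahmed (type AB, Rh+): no genotype consistent with that phenotype can produce a type-O Rh- child with a type-O mother.

Ahmed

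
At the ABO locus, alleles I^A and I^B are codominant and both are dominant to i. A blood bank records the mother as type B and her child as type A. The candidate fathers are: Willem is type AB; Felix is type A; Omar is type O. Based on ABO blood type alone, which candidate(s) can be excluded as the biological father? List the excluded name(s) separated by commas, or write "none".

A candidate is excluded only if no genotype consistent with his phenotype could produce a type A child with a type B mother.
Omar (type O): no genotype consistent with that phenotype can produce a type-A child with a type-B mother.

Omar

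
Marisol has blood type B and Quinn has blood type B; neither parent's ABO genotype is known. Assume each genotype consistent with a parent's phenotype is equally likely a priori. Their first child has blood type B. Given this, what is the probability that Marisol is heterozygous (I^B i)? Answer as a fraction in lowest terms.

Possible genotypes: Marisol ∈ {I^B I^B, I^B i}; Quinn ∈ {I^B I^B, I^B i}.
Weight each parental genotype pair by prior × P(type-B child):
  I^B I^B × I^B I^B: posterior weight 4/15.
  I^B I^B × I^B i: posterior weight 4/15.
  I^B i × I^B I^B: posterior weight 4/15.
  I^B i × I^B i: posterior weight 1/5.
Sum the posterior weight over pairs where Marisol is I^B i: 7/15.

7/15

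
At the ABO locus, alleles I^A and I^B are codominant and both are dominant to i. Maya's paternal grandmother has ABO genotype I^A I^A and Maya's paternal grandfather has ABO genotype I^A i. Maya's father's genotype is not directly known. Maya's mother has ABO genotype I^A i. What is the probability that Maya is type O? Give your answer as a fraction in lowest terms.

Maya's father's ABO genotype from I^A I^A × I^A i: 1/2 I^A I^A, 1/2 I^A i.
Crossing each possibility with the mother I^A i and summing P(type O): 1/2·0 + 1/2·1/4 = 1/8.

1/8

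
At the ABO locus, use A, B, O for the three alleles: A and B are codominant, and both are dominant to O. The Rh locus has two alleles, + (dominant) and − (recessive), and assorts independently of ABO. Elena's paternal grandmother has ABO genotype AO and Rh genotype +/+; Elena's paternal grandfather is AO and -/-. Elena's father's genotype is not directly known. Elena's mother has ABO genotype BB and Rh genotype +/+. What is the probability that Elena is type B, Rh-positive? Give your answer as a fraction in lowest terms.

1/2

Elena's father's ABO genotype from AO × AO: 1/4 AA, 1/2 AO, 1/4 OO.
Crossing each possibility with the mother BB and summing P(type B): 1/4·0 + 1/2·1/2 + 1/4·1 = 1/2.
Similarly for Rh via the father's Rh distribution: P(Rh+) = 1.
Independent loci: 1/2 × 1 = 1/2.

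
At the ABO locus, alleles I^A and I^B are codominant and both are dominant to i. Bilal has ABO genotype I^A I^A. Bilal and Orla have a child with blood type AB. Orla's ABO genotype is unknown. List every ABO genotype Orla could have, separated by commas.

For each candidate genotype of Orla, check whether crossing it with I^A I^A can produce every observed child phenotype.
  I^A I^A → possible child types {A} ✗
  I^A I^B → possible child types {A, AB} ✓
  I^A i → possible child types {A} ✗
  I^B I^B → possible child types {AB} ✓
  I^B i → possible child types {A, AB} ✓
  i i → possible child types {A} ✗

I^A I^B, I^B I^B, I^B i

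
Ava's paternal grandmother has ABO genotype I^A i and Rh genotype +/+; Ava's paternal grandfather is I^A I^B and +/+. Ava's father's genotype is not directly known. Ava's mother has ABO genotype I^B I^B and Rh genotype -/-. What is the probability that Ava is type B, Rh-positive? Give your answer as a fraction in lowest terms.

1/2

Ava's father's ABO genotype from I^A i × I^A I^B: 1/4 I^A I^A, 1/4 I^A I^B, 1/4 I^A i, 1/4 I^B i.
Crossing each possibility with the mother I^B I^B and summing P(type B): 1/4·0 + 1/4·1/2 + 1/4·1/2 + 1/4·1 = 1/2.
Similarly for Rh via the father's Rh distribution: P(Rh+) = 1.
Independent loci: 1/2 × 1 = 1/2.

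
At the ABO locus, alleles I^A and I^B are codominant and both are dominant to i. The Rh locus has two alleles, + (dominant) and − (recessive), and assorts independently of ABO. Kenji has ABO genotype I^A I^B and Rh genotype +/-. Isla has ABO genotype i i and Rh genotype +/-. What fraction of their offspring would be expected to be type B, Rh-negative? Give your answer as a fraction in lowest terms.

1/8

ABO cross I^A I^B × i i → offspring phenotypes: 1/2 A, 1/2 B.
Rh cross +/- × +/- → 3/4 Rh+, 1/4 Rh-.
Independent loci: P(type B, Rh-negative) = 1/2 × 1/4 = 1/8.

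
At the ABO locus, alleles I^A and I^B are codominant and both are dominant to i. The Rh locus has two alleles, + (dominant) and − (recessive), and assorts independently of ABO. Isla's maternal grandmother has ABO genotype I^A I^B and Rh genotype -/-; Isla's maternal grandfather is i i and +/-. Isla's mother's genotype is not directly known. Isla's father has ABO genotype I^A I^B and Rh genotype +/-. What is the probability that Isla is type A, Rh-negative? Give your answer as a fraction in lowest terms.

9/64

Isla's mother's ABO genotype from I^A I^B × i i: 1/2 I^A i, 1/2 I^B i.
Crossing each possibility with the father I^A I^B and summing P(type A): 1/2·1/2 + 1/2·1/4 = 3/8.
Similarly for Rh via the mother's Rh distribution: P(Rh-) = 3/8.
Independent loci: 3/8 × 3/8 = 9/64.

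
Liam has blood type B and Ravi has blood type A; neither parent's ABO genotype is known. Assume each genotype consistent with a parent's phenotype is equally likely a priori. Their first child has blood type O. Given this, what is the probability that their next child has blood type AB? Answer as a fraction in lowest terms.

1/4

Possible genotypes: Liam ∈ {I^B I^B, I^B i}; Ravi ∈ {I^A I^A, I^A i}.
Weight each parental genotype pair by prior × P(type-O child):
  I^B i × I^A i: posterior weight 1; P(next child type AB) = 1/4.
Weighted sum = 1/4.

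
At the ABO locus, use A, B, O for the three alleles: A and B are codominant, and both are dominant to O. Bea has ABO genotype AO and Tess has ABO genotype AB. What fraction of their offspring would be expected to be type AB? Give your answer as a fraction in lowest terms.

1/4

ABO cross AO × AB → offspring phenotypes: 1/2 A, 1/4 B, 1/4 AB.
So P(type AB) = 1/4.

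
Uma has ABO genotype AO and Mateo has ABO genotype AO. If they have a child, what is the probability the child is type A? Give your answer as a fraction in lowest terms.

ABO cross AO × AO → offspring phenotypes: 1/4 O, 3/4 A.
So P(type A) = 3/4.

3/4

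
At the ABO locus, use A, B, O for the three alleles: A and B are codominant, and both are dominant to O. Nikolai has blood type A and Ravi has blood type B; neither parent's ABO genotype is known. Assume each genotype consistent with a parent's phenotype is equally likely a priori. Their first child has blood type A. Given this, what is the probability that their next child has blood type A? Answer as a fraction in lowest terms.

5/12

Possible genotypes: Nikolai ∈ {AA, AO}; Ravi ∈ {BB, BO}.
Weight each parental genotype pair by prior × P(type-A child):
  AA × BO: posterior weight 2/3; P(next child type A) = 1/2.
  AO × BO: posterior weight 1/3; P(next child type A) = 1/4.
Weighted sum = 5/12.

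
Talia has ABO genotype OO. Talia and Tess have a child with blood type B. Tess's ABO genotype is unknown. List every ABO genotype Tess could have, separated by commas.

AB, BB, BO

For each candidate genotype of Tess, check whether crossing it with OO can produce every observed child phenotype.
  AA → possible child types {A} ✗
  AB → possible child types {A, B} ✓
  AO → possible child types {O, A} ✗
  BB → possible child types {B} ✓
  BO → possible child types {O, B} ✓
  OO → possible child types {O} ✗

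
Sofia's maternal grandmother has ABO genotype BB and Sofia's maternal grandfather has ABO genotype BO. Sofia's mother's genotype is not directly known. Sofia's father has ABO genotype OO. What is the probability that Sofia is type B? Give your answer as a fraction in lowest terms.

3/4

Sofia's mother's ABO genotype from BB × BO: 1/2 BB, 1/2 BO.
Crossing each possibility with the father OO and summing P(type B): 1/2·1 + 1/2·1/2 = 3/4.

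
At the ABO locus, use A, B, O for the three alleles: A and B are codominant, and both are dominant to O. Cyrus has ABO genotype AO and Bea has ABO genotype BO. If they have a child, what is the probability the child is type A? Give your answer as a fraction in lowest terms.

ABO cross AO × BO → offspring phenotypes: 1/4 O, 1/4 A, 1/4 B, 1/4 AB.
So P(type A) = 1/4.

1/4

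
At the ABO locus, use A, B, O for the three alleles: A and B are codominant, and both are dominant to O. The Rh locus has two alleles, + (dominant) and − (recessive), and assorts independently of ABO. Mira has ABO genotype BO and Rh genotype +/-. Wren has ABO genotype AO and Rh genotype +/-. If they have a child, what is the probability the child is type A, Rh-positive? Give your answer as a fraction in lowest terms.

3/16

ABO cross BO × AO → offspring phenotypes: 1/4 O, 1/4 A, 1/4 B, 1/4 AB.
Rh cross +/- × +/- → 3/4 Rh+, 1/4 Rh-.
Independent loci: P(type A, Rh-positive) = 1/4 × 3/4 = 3/16.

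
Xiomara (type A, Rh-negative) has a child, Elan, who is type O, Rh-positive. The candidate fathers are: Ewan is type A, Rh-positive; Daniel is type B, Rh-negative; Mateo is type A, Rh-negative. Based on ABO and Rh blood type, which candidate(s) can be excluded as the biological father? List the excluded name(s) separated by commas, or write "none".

A candidate is excluded only if no genotype consistent with his phenotype could produce a type O, Rh-positive child with a type A, Rh-negative mother.
Daniel (type B, Rh-): no genotype consistent with that phenotype can produce a type-O Rh+ child with a type-A mother.
Mateo (type A, Rh-): no genotype consistent with that phenotype can produce a type-O Rh+ child with a type-A mother.

Daniel, Mateo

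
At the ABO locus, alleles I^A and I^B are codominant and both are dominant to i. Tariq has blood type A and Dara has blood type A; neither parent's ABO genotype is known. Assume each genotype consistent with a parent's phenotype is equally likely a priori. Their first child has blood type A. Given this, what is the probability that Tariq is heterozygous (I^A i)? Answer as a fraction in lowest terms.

Possible genotypes: Tariq ∈ {I^A I^A, I^A i}; Dara ∈ {I^A I^A, I^A i}.
Weight each parental genotype pair by prior × P(type-A child):
  I^A I^A × I^A I^A: posterior weight 4/15.
  I^A I^A × I^A i: posterior weight 4/15.
  I^A i × I^A I^A: posterior weight 4/15.
  I^A i × I^A i: posterior weight 1/5.
Sum the posterior weight over pairs where Tariq is I^A i: 7/15.

7/15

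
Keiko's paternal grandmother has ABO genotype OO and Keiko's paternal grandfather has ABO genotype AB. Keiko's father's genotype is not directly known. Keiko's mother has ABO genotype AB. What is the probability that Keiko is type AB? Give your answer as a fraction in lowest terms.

1/4

Keiko's father's ABO genotype from OO × AB: 1/2 AO, 1/2 BO.
Crossing each possibility with the mother AB and summing P(type AB): 1/2·1/4 + 1/2·1/4 = 1/4.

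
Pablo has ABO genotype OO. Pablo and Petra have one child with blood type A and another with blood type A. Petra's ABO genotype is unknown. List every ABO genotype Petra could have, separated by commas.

AA, AB, AO

For each candidate genotype of Petra, check whether crossing it with OO can produce every observed child phenotype.
  AA → possible child types {A} ✓
  AB → possible child types {A, B} ✓
  AO → possible child types {O, A} ✓
  BB → possible child types {B} ✗
  BO → possible child types {O, B} ✗
  OO → possible child types {O} ✗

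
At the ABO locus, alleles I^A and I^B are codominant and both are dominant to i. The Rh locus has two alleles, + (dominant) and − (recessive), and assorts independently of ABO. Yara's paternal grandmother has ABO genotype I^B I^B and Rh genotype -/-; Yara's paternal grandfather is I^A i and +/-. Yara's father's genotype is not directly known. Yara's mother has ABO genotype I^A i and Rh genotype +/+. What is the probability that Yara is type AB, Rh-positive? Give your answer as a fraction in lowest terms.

Yara's father's ABO genotype from I^B I^B × I^A i: 1/2 I^A I^B, 1/2 I^B i.
Crossing each possibility with the mother I^A i and summing P(type AB): 1/2·1/4 + 1/2·1/4 = 1/4.
Similarly for Rh via the father's Rh distribution: P(Rh+) = 1.
Independent loci: 1/4 × 1 = 1/4.

1/4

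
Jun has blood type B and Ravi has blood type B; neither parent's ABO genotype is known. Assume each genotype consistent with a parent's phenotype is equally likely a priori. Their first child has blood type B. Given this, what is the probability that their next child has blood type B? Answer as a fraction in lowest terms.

Possible genotypes: Jun ∈ {BB, BO}; Ravi ∈ {BB, BO}.
Weight each parental genotype pair by prior × P(type-B child):
  BB × BB: posterior weight 4/15; P(next child type B) = 1.
  BB × BO: posterior weight 4/15; P(next child type B) = 1.
  BO × BB: posterior weight 4/15; P(next child type B) = 1.
  BO × BO: posterior weight 1/5; P(next child type B) = 3/4.
Weighted sum = 19/20.

19/20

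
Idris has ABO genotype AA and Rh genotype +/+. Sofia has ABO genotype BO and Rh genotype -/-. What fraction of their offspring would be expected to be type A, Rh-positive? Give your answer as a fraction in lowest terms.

1/2

ABO cross AA × BO → offspring phenotypes: 1/2 A, 1/2 AB.
Rh cross +/+ × -/- → 1 Rh+.
Independent loci: P(type A, Rh-positive) = 1/2 × 1 = 1/2.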